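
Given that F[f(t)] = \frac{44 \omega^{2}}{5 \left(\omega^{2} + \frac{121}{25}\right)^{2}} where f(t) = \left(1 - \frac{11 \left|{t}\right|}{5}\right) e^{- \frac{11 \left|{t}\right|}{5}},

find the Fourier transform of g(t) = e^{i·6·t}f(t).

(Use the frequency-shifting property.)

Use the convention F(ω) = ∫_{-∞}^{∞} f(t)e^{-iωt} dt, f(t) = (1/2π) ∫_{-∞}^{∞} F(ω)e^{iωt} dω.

F[g](ω) = \frac{5500 \left(\omega - 6\right)^{2}}{\left(25 \left(\omega - 6\right)^{2} + 121\right)^{2}}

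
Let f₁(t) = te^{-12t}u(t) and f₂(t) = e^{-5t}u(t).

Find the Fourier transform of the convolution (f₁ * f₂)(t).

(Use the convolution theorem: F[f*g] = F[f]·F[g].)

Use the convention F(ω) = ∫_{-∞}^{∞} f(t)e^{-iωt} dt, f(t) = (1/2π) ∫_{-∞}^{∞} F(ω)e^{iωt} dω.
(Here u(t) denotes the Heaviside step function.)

F[f₁*f₂](ω) = \frac{1}{\left(i \omega + 5\right) \left(i \omega + 12\right)^{2}}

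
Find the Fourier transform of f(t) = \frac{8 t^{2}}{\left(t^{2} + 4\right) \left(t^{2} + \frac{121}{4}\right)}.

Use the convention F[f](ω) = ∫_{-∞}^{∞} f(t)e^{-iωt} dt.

F(ω) = - \frac{64 \pi e^{- 2 \left|{\omega}\right|}}{105} + \frac{176 \pi e^{- \frac{11 \left|{\omega}\right|}{2}}}{105}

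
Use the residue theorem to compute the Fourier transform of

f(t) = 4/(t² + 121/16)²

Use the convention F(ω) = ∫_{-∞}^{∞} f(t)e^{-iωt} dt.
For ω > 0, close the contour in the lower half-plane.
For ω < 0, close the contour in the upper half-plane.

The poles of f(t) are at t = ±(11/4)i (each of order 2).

Let g(z) = f(z)e^{-iωz}; for large |z| the factor e^{-iωz} decays in the lower half-plane when ω > 0 and in the upper half-plane when ω < 0.

Case ω > 0 (lower half-plane, clockwise contour ⇒ F(ω) = -2πi·ΣRes):
  Res_{z = - \frac{11 i}{4}} g(z) = \frac{16 i \left(11 \omega + 4\right) e^{- \frac{11 \omega}{4}}}{1331} (pole of order 2)
  F(ω) = -2πi·ΣRes = \frac{32 \pi \left(11 \omega + 4\right) e^{- \frac{11 \omega}{4}}}{1331}

Case ω < 0 (upper half-plane, counterclockwise contour ⇒ F(ω) = +2πi·ΣRes):
  Res_{z = \frac{11 i}{4}} g(z) = \frac{16 i \left(11 \omega - 4\right) e^{\frac{11 \omega}{4}}}{1331} (pole of order 2)
  F(ω) = 2πi·ΣRes = \frac{32 \pi \left(4 - 11 \omega\right) e^{\frac{11 \omega}{4}}}{1331}

Both cases combine into a single formula in |ω|:

F(ω) = \frac{32 \pi \left(11 \left|{\omega}\right| + 4\right) e^{- \frac{11 \left|{\omega}\right|}{4}}}{1331}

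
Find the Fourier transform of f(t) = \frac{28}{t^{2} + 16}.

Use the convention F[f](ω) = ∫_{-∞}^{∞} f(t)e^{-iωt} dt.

F(ω) = 7 \pi e^{- 4 \left|{\omega}\right|}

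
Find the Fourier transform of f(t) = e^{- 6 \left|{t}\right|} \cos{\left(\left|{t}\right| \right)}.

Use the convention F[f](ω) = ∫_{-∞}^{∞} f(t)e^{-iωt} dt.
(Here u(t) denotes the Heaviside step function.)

F(ω) = \frac{12 \left(\omega^{2} + 37\right)}{\omega^{4} + 70 \omega^{2} + 1369}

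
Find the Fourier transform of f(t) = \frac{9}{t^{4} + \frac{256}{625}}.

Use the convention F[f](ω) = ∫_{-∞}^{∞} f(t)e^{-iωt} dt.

F(ω) = \frac{1125 \pi e^{- \frac{2 \sqrt{2} \left|{\omega}\right|}{5}} \sin{\left(\frac{2 \sqrt{2} \left|{\omega}\right|}{5} + \frac{\pi}{4} \right)}}{64}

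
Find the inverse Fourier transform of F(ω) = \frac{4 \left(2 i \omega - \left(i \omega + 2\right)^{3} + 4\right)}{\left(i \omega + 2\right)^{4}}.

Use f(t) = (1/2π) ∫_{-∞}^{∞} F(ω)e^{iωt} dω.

f(t) = 4 \left(t^{2} - 1\right) e^{- 2 t} u\left(t\right)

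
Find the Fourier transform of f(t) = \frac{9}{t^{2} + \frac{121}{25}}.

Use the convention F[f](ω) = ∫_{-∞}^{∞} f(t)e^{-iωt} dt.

F(ω) = \frac{45 \pi e^{- \frac{11 \left|{\omega}\right|}{5}}}{11}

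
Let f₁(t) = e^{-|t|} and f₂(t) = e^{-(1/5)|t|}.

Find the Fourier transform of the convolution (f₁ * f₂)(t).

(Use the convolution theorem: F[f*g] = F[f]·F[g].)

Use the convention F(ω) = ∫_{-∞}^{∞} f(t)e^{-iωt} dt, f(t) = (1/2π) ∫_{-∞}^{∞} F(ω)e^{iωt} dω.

F[f₁*f₂](ω) = \frac{20}{\left(\omega^{2} + 1\right) \left(25 \omega^{2} + 1\right)}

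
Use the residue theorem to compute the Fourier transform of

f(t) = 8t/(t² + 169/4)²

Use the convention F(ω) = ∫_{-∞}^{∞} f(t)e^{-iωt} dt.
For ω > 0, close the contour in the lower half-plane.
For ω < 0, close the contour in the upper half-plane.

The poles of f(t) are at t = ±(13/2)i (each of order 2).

Let g(z) = f(z)e^{-iωz}; for large |z| the factor e^{-iωz} decays in the lower half-plane when ω > 0 and in the upper half-plane when ω < 0.

Case ω > 0 (lower half-plane, clockwise contour ⇒ F(ω) = -2πi·ΣRes):
  Res_{z = - \frac{13 i}{2}} g(z) = \frac{4 \omega e^{- \frac{13 \omega}{2}}}{13} (pole of order 2)
  F(ω) = -2πi·ΣRes = - \frac{8 i \pi \omega e^{- \frac{13 \omega}{2}}}{13}

Case ω < 0 (upper half-plane, counterclockwise contour ⇒ F(ω) = +2πi·ΣRes):
  Res_{z = \frac{13 i}{2}} g(z) = - \frac{4 \omega e^{\frac{13 \omega}{2}}}{13} (pole of order 2)
  F(ω) = 2πi·ΣRes = - \frac{8 i \pi \omega e^{\frac{13 \omega}{2}}}{13}

Both cases combine into a single formula in |ω|:

F(ω) = - \frac{8 i \pi \omega e^{- \frac{13 \left|{\omega}\right|}{2}}}{13}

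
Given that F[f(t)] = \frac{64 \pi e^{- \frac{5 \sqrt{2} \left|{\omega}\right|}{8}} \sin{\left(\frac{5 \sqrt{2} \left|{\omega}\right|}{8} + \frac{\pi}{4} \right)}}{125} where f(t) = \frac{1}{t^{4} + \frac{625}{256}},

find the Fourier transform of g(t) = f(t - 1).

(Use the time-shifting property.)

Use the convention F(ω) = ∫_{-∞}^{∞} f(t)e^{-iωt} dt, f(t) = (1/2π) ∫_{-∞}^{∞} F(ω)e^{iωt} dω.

F[g](ω) = \frac{64 \pi e^{- i \omega - \frac{5 \sqrt{2} \left|{\omega}\right|}{8}} \sin{\left(\frac{5 \sqrt{2} \left|{\omega}\right|}{8} + \frac{\pi}{4} \right)}}{125}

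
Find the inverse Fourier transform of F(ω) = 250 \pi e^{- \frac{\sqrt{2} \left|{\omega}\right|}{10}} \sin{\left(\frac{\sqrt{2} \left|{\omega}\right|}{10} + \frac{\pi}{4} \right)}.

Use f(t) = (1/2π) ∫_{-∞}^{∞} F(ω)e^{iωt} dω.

f(t) = \frac{2}{t^{4} + \frac{1}{625}}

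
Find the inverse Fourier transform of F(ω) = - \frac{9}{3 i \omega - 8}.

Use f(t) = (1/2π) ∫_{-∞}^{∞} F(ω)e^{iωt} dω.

f(t) = 3 e^{\frac{8 t}{3}} u\left(- t\right)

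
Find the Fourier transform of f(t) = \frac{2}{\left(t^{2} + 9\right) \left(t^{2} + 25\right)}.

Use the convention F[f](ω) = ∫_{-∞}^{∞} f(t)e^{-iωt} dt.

F(ω) = \frac{\pi \left(5 e^{2 \left|{\omega}\right|} - 3\right) e^{- 5 \left|{\omega}\right|}}{120}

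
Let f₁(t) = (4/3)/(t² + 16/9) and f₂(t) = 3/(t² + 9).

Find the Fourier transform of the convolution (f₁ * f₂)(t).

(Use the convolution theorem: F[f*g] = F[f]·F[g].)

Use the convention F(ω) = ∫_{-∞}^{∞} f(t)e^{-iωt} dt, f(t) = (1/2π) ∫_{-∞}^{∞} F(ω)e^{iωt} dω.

F[f₁*f₂](ω) = \pi^{2} e^{- \frac{13 \left|{\omega}\right|}{3}}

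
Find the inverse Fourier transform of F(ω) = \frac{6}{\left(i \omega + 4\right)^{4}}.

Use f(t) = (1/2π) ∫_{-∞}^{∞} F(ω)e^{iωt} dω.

f(t) = t^{3} e^{- 4 t} u\left(t\right)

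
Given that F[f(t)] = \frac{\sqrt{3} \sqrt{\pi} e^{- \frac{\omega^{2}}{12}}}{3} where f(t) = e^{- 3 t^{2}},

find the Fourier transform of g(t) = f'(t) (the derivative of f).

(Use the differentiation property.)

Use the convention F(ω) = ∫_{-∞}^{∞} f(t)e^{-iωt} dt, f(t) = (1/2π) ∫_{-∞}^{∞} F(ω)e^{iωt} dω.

F[g](ω) = \frac{\sqrt{3} i \sqrt{\pi} \omega e^{- \frac{\omega^{2}}{12}}}{3}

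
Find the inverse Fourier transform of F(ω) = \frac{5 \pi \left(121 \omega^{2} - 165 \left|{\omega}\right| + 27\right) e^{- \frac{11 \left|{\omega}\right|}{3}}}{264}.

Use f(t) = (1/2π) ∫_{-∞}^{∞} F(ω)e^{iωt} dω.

f(t) = \frac{5 t^{4}}{\left(t^{2} + \frac{121}{9}\right)^{3}}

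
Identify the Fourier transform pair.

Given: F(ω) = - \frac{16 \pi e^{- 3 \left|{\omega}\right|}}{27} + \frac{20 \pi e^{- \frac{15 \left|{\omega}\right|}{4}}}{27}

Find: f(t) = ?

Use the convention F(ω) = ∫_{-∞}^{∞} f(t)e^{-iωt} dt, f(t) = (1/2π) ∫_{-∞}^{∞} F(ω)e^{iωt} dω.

f(t) = \frac{t^{2}}{\left(t^{2} + 9\right) \left(t^{2} + \frac{225}{16}\right)}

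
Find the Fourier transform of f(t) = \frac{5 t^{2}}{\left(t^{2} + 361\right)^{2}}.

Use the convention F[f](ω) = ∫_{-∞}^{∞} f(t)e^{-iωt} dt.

F(ω) = \frac{5 \pi \left(1 - 19 \left|{\omega}\right|\right) e^{- 19 \left|{\omega}\right|}}{38}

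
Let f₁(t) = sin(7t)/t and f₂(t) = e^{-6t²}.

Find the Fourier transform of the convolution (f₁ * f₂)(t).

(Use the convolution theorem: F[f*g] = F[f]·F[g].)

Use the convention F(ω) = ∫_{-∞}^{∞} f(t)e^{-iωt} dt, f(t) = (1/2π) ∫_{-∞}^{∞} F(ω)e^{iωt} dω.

F[f₁*f₂](ω) = \begin{cases} \frac{\sqrt{6} \pi^{\frac{3}{2}} e^{- \frac{\omega^{2}}{24}}}{6} & \text{for}\: \omega > -7 \wedge \omega < 7 \\0 & \text{otherwise} \end{cases}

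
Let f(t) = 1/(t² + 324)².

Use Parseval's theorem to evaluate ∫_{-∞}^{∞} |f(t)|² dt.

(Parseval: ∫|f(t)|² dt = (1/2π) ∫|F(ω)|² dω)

∫|f(t)|² dt = \frac{5 \pi}{9795520512}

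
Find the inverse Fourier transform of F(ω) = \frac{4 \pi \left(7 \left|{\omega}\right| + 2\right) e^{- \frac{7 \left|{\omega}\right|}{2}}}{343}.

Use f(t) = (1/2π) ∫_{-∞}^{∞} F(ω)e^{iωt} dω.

f(t) = \frac{2}{\left(t^{2} + \frac{49}{4}\right)^{2}}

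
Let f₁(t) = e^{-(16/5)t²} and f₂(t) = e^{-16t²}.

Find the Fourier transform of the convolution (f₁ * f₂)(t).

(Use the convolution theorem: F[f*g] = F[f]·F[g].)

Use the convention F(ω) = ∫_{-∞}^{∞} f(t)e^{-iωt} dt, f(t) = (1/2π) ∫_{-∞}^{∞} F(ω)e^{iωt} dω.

F[f₁*f₂](ω) = \frac{\sqrt{5} \pi e^{- \frac{3 \omega^{2}}{32}}}{16}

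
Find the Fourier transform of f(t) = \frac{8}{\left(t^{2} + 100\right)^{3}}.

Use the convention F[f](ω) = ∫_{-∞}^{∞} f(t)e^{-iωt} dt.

F(ω) = \frac{\pi \left(100 \omega^{2} + 30 \left|{\omega}\right| + 3\right) e^{- 10 \left|{\omega}\right|}}{100000}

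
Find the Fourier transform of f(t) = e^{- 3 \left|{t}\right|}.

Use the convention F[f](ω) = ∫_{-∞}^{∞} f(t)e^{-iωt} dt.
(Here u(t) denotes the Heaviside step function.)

F(ω) = \frac{6}{\omega^{2} + 9}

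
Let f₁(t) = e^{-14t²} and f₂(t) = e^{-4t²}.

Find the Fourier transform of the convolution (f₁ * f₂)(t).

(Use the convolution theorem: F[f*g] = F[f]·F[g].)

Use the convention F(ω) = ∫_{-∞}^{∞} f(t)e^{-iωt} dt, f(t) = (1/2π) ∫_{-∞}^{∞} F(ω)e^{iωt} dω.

F[f₁*f₂](ω) = \frac{\sqrt{14} \pi e^{- \frac{9 \omega^{2}}{112}}}{28}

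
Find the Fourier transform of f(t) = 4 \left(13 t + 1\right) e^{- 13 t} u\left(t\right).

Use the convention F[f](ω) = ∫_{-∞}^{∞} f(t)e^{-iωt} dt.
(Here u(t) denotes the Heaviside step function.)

F(ω) = \frac{4 \left(- i \omega - 26\right)}{\omega^{2} - 26 i \omega - 169}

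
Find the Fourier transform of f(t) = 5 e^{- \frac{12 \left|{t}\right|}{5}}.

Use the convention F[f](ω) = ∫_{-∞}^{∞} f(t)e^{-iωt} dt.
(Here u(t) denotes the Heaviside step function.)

F(ω) = \frac{600}{25 \omega^{2} + 144}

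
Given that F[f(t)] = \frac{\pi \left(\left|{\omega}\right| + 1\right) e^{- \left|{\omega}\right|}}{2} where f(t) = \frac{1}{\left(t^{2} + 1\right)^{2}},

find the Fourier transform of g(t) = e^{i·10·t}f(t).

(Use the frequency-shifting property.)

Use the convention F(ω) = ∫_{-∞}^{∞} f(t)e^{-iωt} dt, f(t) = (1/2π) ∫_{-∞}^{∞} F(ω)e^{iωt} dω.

F[g](ω) = \frac{\pi \left(\left|{\omega - 10}\right| + 1\right) e^{- \left|{\omega - 10}\right|}}{2}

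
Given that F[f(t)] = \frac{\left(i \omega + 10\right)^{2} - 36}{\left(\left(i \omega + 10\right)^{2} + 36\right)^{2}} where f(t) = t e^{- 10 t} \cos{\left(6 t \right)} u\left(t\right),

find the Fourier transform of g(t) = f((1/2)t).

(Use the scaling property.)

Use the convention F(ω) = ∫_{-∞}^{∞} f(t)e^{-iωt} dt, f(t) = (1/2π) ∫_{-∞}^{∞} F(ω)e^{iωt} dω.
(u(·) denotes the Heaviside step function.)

F[g](ω) = \frac{\left(i \omega + 5\right)^{2} - 9}{2 \left(\left(i \omega + 5\right)^{2} + 9\right)^{2}}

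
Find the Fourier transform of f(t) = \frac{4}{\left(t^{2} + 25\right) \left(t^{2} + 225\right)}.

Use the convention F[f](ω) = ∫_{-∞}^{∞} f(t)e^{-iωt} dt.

F(ω) = \frac{\pi \left(3 e^{10 \left|{\omega}\right|} - 1\right) e^{- 15 \left|{\omega}\right|}}{750}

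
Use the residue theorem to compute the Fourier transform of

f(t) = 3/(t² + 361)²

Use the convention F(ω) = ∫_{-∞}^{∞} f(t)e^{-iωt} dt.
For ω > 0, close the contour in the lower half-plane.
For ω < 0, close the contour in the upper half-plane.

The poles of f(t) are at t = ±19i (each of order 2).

Let g(z) = f(z)e^{-iωz}; for large |z| the factor e^{-iωz} decays in the lower half-plane when ω > 0 and in the upper half-plane when ω < 0.

Case ω > 0 (lower half-plane, clockwise contour ⇒ F(ω) = -2πi·ΣRes):
  Res_{z = - 19 i} g(z) = \frac{3 i \left(19 \omega + 1\right) e^{- 19 \omega}}{27436} (pole of order 2)
  F(ω) = -2πi·ΣRes = \frac{3 \pi \left(19 \omega + 1\right) e^{- 19 \omega}}{13718}

Case ω < 0 (upper half-plane, counterclockwise contour ⇒ F(ω) = +2πi·ΣRes):
  Res_{z = 19 i} g(z) = \frac{3 i \left(19 \omega - 1\right) e^{19 \omega}}{27436} (pole of order 2)
  F(ω) = 2πi·ΣRes = \frac{3 \pi \left(1 - 19 \omega\right) e^{19 \omega}}{13718}

Both cases combine into a single formula in |ω|:

F(ω) = \frac{3 \pi \left(19 \left|{\omega}\right| + 1\right) e^{- 19 \left|{\omega}\right|}}{13718}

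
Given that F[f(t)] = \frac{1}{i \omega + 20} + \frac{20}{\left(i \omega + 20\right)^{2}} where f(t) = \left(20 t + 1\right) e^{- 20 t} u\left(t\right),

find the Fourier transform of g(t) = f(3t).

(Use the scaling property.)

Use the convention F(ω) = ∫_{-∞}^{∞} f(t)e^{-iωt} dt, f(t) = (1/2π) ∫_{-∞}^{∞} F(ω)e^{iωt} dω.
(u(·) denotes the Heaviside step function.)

F[g](ω) = \frac{- i \omega - 120}{\omega^{2} - 120 i \omega - 3600}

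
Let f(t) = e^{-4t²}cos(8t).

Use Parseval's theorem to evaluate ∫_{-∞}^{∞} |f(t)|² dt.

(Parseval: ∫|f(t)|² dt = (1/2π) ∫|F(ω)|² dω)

∫|f(t)|² dt = \frac{\sqrt{2} \sqrt{\pi} \left(1 + e^{8}\right)}{8 e^{8}}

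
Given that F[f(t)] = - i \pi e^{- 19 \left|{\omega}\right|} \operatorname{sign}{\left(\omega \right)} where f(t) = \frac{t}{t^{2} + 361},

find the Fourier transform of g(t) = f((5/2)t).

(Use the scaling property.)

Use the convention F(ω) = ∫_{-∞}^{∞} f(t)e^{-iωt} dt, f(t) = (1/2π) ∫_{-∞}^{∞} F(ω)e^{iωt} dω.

F[g](ω) = - \frac{2 i \pi e^{- \frac{38 \left|{\omega}\right|}{5}} \operatorname{sign}{\left(\omega \right)}}{5}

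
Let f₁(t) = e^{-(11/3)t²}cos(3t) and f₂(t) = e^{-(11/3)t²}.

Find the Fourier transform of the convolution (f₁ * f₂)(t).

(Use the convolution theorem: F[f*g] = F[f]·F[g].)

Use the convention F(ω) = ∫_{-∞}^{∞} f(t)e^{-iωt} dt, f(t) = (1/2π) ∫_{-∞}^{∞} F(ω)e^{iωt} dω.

F[f₁*f₂](ω) = \frac{3 \pi \left(e^{\frac{9 \omega}{11}} + 1\right) e^{- \frac{3 \omega^{2}}{22} - \frac{9 \omega}{22} - \frac{27}{44}}}{22}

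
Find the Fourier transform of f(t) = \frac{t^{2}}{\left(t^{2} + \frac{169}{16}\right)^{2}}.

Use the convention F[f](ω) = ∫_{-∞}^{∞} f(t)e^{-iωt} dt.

F(ω) = \frac{\pi \left(4 - 13 \left|{\omega}\right|\right) e^{- \frac{13 \left|{\omega}\right|}{4}}}{26}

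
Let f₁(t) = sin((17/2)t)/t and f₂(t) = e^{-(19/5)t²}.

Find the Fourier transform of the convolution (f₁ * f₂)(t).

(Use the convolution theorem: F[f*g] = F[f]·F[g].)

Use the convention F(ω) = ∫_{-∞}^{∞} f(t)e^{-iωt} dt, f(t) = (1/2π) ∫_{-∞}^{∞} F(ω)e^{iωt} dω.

F[f₁*f₂](ω) = \begin{cases} \frac{\sqrt{95} \pi^{\frac{3}{2}} e^{- \frac{5 \omega^{2}}{76}}}{19} & \text{for}\: \omega > - \frac{17}{2} \wedge \omega < \frac{17}{2} \\0 & \text{otherwise} \end{cases}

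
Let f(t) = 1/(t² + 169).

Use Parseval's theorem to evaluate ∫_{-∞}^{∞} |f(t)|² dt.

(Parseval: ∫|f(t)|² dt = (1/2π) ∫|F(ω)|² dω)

∫|f(t)|² dt = \frac{\pi}{4394}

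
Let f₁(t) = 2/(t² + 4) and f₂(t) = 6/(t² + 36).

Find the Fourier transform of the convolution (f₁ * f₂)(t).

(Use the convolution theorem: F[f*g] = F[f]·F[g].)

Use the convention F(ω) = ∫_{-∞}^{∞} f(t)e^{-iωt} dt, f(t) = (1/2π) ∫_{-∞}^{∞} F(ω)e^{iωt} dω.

F[f₁*f₂](ω) = \pi^{2} e^{- 8 \left|{\omega}\right|}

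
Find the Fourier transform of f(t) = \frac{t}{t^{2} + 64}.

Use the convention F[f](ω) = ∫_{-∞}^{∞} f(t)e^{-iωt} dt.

F(ω) = - i \pi e^{- 8 \left|{\omega}\right|} \operatorname{sign}{\left(\omega \right)}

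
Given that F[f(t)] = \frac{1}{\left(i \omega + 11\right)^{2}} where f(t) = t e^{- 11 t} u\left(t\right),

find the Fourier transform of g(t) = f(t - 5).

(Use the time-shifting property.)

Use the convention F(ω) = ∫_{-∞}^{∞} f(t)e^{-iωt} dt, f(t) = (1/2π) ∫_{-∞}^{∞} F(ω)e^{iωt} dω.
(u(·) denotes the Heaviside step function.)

F[g](ω) = \frac{e^{- 5 i \omega}}{\left(i \omega + 11\right)^{2}}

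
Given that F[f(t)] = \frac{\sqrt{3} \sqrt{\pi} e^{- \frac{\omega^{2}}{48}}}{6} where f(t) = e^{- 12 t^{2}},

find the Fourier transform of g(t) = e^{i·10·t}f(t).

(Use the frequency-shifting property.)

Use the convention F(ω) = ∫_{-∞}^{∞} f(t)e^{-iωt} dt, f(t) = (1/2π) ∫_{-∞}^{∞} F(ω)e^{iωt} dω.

F[g](ω) = \frac{\sqrt{3} \sqrt{\pi} e^{- \frac{\left(\omega - 10\right)^{2}}{48}}}{6}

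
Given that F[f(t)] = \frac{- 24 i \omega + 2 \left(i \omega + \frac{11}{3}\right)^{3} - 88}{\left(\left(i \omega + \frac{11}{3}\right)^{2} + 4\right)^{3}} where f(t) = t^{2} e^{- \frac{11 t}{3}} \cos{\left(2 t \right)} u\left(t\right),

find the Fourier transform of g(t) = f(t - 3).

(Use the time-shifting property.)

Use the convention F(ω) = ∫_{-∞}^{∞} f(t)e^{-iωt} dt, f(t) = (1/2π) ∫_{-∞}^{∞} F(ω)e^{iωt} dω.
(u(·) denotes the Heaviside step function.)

F[g](ω) = \frac{54 \left(- 324 i \omega + \left(3 i \omega + 11\right)^{3} - 1188\right) e^{- 3 i \omega}}{\left(\left(3 i \omega + 11\right)^{2} + 36\right)^{3}}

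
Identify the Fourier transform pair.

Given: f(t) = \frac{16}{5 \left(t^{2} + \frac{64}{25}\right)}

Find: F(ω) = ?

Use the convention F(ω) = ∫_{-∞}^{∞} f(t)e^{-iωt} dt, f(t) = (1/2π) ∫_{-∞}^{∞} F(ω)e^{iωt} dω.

F(ω) = 2 \pi e^{- \frac{8 \left|{\omega}\right|}{5}}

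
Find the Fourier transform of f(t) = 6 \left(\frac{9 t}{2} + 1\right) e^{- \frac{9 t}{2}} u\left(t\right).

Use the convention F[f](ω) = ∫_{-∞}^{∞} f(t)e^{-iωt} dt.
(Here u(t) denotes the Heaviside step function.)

F(ω) = \frac{24 \left(- i \omega - 9\right)}{4 \omega^{2} - 36 i \omega - 81}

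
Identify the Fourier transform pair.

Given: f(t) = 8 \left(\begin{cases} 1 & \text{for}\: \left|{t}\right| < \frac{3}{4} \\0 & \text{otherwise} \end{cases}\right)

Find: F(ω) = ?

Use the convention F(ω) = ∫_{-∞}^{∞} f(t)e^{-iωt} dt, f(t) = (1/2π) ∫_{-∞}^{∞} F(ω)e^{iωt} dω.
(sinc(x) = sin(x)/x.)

F(ω) = 12 \operatorname{sinc}{\left(\frac{3 \omega}{4} \right)}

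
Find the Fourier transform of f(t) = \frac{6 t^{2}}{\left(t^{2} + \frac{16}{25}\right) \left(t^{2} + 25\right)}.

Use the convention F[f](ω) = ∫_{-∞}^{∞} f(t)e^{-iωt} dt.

F(ω) = \frac{250 \pi e^{- 5 \left|{\omega}\right|}}{203} - \frac{40 \pi e^{- \frac{4 \left|{\omega}\right|}{5}}}{203}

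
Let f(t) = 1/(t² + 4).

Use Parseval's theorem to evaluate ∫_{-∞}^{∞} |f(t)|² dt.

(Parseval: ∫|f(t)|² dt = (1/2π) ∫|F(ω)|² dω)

∫|f(t)|² dt = \frac{\pi}{16}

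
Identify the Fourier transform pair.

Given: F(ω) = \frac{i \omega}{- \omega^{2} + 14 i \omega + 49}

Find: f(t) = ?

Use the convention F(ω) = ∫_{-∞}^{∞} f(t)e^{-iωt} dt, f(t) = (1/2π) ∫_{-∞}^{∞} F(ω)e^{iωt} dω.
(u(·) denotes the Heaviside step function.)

f(t) = \left(1 - 7 t\right) e^{- 7 t} u\left(t\right)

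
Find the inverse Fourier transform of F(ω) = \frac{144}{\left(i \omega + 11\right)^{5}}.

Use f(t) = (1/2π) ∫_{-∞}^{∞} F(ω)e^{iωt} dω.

f(t) = 6 t^{4} e^{- 11 t} u\left(t\right)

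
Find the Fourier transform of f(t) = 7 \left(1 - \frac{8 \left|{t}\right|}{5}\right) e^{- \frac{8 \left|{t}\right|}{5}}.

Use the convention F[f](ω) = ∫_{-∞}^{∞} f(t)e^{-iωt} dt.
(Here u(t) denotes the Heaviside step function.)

F(ω) = \frac{28000 \omega^{2}}{\left(25 \omega^{2} + 64\right)^{2}}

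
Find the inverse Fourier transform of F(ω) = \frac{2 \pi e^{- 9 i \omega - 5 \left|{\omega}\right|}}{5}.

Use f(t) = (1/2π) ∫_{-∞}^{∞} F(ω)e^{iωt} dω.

f(t) = \frac{2}{\left(t - 9\right)^{2} + 25}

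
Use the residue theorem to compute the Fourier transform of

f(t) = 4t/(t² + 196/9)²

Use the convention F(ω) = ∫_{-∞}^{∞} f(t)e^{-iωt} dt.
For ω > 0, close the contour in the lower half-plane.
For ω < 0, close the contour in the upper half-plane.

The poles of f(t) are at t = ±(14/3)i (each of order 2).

Let g(z) = f(z)e^{-iωz}; for large |z| the factor e^{-iωz} decays in the lower half-plane when ω > 0 and in the upper half-plane when ω < 0.

Case ω > 0 (lower half-plane, clockwise contour ⇒ F(ω) = -2πi·ΣRes):
  Res_{z = - \frac{14 i}{3}} g(z) = \frac{3 \omega e^{- \frac{14 \omega}{3}}}{14} (pole of order 2)
  F(ω) = -2πi·ΣRes = - \frac{3 i \pi \omega e^{- \frac{14 \omega}{3}}}{7}

Case ω < 0 (upper half-plane, counterclockwise contour ⇒ F(ω) = +2πi·ΣRes):
  Res_{z = \frac{14 i}{3}} g(z) = - \frac{3 \omega e^{\frac{14 \omega}{3}}}{14} (pole of order 2)
  F(ω) = 2πi·ΣRes = - \frac{3 i \pi \omega e^{\frac{14 \omega}{3}}}{7}

Both cases combine into a single formula in |ω|:

F(ω) = - \frac{3 i \pi \omega e^{- \frac{14 \left|{\omega}\right|}{3}}}{7}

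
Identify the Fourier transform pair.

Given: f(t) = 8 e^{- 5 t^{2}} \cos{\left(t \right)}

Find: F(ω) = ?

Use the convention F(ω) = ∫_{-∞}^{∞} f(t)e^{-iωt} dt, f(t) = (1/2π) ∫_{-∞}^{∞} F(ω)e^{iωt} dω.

F(ω) = \frac{4 \sqrt{5} \sqrt{\pi} \left(e^{\frac{\omega}{5}} + 1\right) e^{- \frac{\omega^{2}}{20} - \frac{\omega}{10} - \frac{1}{20}}}{5}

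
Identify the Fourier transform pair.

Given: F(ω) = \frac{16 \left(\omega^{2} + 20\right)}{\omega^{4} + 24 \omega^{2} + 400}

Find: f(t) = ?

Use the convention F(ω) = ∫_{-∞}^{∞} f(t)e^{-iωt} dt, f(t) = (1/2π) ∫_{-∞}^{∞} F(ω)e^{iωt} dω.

f(t) = 2 e^{- 4 \left|{t}\right|} \cos{\left(2 \left|{t}\right| \right)}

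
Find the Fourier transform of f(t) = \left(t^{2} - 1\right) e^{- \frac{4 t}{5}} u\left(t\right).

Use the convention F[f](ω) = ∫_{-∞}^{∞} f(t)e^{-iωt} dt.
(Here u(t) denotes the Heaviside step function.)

F(ω) = \frac{5 \left(250 i \omega - \left(5 i \omega + 4\right)^{3} + 200\right)}{\left(5 i \omega + 4\right)^{4}}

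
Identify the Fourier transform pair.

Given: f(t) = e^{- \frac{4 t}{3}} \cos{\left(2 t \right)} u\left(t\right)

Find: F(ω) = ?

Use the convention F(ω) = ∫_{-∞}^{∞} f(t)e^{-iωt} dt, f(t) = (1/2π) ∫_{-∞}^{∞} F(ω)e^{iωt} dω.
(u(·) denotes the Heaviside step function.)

F(ω) = \frac{3 \left(3 i \omega + 4\right)}{\left(3 i \omega + 4\right)^{2} + 36}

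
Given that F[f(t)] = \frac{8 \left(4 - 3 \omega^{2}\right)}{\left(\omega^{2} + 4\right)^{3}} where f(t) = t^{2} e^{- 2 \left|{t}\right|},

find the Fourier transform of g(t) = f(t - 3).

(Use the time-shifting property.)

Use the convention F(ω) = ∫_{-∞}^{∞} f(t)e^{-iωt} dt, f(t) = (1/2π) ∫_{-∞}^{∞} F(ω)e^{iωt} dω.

F[g](ω) = \frac{8 \left(4 - 3 \omega^{2}\right) e^{- 3 i \omega}}{\left(\omega^{2} + 4\right)^{3}}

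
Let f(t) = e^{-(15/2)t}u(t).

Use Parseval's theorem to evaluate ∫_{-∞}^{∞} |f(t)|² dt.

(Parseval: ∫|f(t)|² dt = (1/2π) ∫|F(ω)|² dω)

∫|f(t)|² dt = \frac{1}{15}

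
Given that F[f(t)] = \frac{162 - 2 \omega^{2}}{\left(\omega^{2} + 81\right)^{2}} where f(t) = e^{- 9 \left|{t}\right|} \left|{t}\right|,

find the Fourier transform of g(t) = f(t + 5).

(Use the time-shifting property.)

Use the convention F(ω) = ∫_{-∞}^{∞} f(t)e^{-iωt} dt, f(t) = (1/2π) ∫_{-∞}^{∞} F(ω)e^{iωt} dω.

F[g](ω) = \frac{2 \left(81 - \omega^{2}\right) e^{5 i \omega}}{\left(\omega^{2} + 81\right)^{2}}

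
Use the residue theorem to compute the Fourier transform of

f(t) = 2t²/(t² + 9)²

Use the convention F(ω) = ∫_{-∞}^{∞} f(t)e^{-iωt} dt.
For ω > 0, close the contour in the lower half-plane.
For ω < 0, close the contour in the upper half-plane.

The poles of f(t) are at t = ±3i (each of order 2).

Let g(z) = f(z)e^{-iωz}; for large |z| the factor e^{-iωz} decays in the lower half-plane when ω > 0 and in the upper half-plane when ω < 0.

Case ω > 0 (lower half-plane, clockwise contour ⇒ F(ω) = -2πi·ΣRes):
  Res_{z = - 3 i} g(z) = \frac{i \left(1 - 3 \omega\right) e^{- 3 \omega}}{6} (pole of order 2)
  F(ω) = -2πi·ΣRes = \frac{\pi \left(1 - 3 \omega\right) e^{- 3 \omega}}{3}

Case ω < 0 (upper half-plane, counterclockwise contour ⇒ F(ω) = +2πi·ΣRes):
  Res_{z = 3 i} g(z) = \frac{i \left(- 3 \omega - 1\right) e^{3 \omega}}{6} (pole of order 2)
  F(ω) = 2πi·ΣRes = \frac{\pi \left(3 \omega + 1\right) e^{3 \omega}}{3}

Both cases combine into a single formula in |ω|:

F(ω) = \frac{\pi \left(1 - 3 \left|{\omega}\right|\right) e^{- 3 \left|{\omega}\right|}}{3}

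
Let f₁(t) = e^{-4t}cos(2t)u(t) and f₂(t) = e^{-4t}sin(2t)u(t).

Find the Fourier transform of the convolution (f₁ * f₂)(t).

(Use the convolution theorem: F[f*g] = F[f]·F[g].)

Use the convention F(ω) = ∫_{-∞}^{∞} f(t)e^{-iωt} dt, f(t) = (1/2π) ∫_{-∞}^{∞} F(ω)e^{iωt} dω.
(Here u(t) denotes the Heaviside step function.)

F[f₁*f₂](ω) = \frac{2 \left(i \omega + 4\right)}{\left(\left(i \omega + 4\right)^{2} + 4\right)^{2}}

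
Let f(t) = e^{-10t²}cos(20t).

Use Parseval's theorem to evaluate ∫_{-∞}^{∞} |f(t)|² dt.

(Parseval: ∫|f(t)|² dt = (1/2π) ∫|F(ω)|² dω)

∫|f(t)|² dt = \frac{\sqrt{5} \sqrt{\pi} \left(1 + e^{20}\right)}{20 e^{20}}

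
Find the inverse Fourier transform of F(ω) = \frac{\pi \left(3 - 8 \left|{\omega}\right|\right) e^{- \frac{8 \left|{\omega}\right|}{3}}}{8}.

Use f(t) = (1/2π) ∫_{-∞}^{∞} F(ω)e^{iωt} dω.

f(t) = \frac{2 t^{2}}{\left(t^{2} + \frac{64}{9}\right)^{2}}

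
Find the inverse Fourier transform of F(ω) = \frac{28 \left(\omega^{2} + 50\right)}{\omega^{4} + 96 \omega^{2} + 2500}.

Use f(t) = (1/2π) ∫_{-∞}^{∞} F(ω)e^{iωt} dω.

f(t) = 2 e^{- 7 \left|{t}\right|} \cos{\left(\left|{t}\right| \right)}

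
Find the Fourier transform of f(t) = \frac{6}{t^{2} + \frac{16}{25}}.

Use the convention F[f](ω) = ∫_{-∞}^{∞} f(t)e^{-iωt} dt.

F(ω) = \frac{15 \pi e^{- \frac{4 \left|{\omega}\right|}{5}}}{2}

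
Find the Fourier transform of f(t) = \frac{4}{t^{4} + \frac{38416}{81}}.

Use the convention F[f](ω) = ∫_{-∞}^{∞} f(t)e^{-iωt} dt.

F(ω) = \frac{27 \pi e^{- \frac{7 \sqrt{2} \left|{\omega}\right|}{3}} \sin{\left(\frac{7 \sqrt{2} \left|{\omega}\right|}{3} + \frac{\pi}{4} \right)}}{686}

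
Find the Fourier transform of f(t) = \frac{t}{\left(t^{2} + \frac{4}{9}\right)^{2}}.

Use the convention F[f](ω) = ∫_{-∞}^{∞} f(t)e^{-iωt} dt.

F(ω) = - \frac{3 i \pi \omega e^{- \frac{2 \left|{\omega}\right|}{3}}}{4}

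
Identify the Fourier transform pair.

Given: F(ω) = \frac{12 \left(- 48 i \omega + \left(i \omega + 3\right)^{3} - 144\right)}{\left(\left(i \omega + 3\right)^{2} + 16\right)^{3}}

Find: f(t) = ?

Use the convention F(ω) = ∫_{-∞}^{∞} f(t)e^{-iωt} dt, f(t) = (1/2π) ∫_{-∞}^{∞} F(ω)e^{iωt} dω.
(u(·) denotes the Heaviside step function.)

f(t) = 6 t^{2} e^{- 3 t} \cos{\left(4 t \right)} u\left(t\right)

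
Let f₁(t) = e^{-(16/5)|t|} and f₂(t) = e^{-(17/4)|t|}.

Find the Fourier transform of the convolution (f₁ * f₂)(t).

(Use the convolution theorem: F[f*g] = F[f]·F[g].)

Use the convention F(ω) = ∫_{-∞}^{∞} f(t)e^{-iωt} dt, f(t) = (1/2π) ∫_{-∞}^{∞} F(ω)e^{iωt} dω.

F[f₁*f₂](ω) = \frac{21760}{400 \omega^{4} + 11321 \omega^{2} + 73984}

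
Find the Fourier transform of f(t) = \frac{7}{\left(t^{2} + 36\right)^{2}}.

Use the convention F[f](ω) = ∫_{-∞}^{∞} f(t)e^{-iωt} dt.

F(ω) = \frac{7 \pi \left(6 \left|{\omega}\right| + 1\right) e^{- 6 \left|{\omega}\right|}}{432}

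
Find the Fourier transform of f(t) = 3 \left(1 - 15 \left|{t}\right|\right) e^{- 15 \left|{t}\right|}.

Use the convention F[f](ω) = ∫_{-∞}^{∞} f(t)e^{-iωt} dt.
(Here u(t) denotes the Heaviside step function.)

F(ω) = \frac{180 \omega^{2}}{\left(\omega^{2} + 225\right)^{2}}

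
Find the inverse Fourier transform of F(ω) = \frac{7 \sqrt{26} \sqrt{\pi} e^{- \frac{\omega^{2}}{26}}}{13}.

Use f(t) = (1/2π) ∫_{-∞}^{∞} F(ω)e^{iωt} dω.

f(t) = 7 e^{- \frac{13 t^{2}}{2}}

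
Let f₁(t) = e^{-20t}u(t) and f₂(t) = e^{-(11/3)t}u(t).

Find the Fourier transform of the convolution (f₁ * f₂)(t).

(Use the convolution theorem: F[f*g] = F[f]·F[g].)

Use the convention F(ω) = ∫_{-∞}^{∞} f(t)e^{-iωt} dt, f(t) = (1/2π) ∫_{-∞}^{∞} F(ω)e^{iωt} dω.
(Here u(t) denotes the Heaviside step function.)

F[f₁*f₂](ω) = \frac{3}{\left(i \omega + 20\right) \left(3 i \omega + 11\right)}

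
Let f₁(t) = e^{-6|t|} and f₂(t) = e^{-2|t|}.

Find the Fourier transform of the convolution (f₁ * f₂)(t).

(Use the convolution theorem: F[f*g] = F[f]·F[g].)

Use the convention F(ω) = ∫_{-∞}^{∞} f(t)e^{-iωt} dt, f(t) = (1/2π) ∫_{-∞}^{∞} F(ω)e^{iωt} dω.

F[f₁*f₂](ω) = \frac{48}{\left(\omega^{2} + 4\right) \left(\omega^{2} + 36\right)}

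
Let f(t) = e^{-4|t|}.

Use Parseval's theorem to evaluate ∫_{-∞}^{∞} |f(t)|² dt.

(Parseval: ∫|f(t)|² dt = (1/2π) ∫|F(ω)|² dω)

∫|f(t)|² dt = \frac{1}{4}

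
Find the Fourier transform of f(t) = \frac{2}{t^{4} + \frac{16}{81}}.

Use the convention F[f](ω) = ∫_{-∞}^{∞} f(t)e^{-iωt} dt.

F(ω) = \frac{27 \pi e^{- \frac{\sqrt{2} \left|{\omega}\right|}{3}} \sin{\left(\frac{\sqrt{2} \left|{\omega}\right|}{3} + \frac{\pi}{4} \right)}}{4}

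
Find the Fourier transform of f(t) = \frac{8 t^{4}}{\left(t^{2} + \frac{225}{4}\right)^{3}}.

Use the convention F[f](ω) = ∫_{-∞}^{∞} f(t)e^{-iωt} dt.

F(ω) = \frac{\pi \left(75 \omega^{2} - 50 \left|{\omega}\right| + 4\right) e^{- \frac{15 \left|{\omega}\right|}{2}}}{10}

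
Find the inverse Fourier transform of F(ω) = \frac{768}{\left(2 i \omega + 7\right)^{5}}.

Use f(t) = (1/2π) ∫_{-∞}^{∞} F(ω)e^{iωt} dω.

f(t) = t^{4} e^{- \frac{7 t}{2}} u\left(t\right)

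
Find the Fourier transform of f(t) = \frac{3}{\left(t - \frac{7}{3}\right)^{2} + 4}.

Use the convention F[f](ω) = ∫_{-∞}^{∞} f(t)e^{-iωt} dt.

F(ω) = \frac{3 \pi e^{- \frac{7 i \omega}{3} - 2 \left|{\omega}\right|}}{2}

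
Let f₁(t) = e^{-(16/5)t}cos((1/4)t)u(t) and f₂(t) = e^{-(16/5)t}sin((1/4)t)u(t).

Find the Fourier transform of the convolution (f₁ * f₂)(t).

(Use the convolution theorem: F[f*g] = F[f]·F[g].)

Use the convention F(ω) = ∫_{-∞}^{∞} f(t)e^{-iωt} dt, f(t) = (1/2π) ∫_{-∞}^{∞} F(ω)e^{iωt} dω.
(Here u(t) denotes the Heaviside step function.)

F[f₁*f₂](ω) = \frac{8000 \left(5 i \omega + 16\right)}{\left(16 \left(5 i \omega + 16\right)^{2} + 25\right)^{2}}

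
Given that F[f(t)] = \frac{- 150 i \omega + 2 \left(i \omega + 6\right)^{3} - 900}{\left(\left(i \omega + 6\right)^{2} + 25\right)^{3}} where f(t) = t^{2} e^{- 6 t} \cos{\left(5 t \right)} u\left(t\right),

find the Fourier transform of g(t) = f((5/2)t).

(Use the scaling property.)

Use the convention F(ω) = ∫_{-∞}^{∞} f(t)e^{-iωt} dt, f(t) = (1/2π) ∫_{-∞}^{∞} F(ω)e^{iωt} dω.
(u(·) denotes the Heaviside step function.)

F[g](ω) = \frac{200 \left(- 1875 i \omega + 4 \left(i \omega + 15\right)^{3} - 28125\right)}{\left(4 \left(i \omega + 15\right)^{2} + 625\right)^{3}}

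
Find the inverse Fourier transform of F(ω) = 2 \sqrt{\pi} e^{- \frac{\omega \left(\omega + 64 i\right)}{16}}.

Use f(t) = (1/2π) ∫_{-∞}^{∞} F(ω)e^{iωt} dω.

f(t) = 4 e^{- 4 \left(t - 4\right)^{2}}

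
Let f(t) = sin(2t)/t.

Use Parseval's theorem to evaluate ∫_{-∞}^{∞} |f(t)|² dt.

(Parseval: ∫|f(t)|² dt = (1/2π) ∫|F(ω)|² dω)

∫|f(t)|² dt = 2 \pi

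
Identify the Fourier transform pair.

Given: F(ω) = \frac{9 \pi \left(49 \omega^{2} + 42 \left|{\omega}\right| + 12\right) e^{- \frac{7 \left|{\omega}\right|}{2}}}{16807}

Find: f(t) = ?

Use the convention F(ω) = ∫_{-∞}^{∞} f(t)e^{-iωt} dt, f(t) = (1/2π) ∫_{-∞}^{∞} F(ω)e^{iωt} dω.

f(t) = \frac{9}{\left(t^{2} + \frac{49}{4}\right)^{3}}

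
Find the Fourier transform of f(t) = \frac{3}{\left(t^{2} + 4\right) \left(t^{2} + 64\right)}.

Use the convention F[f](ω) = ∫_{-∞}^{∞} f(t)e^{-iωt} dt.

F(ω) = \frac{\pi \left(4 e^{6 \left|{\omega}\right|} - 1\right) e^{- 8 \left|{\omega}\right|}}{160}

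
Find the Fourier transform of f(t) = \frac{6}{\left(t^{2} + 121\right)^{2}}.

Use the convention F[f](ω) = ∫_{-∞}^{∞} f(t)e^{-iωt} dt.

F(ω) = \frac{3 \pi \left(11 \left|{\omega}\right| + 1\right) e^{- 11 \left|{\omega}\right|}}{1331}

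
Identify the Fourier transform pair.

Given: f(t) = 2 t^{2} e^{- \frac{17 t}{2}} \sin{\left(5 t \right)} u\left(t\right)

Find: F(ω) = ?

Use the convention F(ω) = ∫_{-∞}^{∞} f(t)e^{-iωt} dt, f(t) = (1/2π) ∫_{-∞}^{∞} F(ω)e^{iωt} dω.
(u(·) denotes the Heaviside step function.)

F(ω) = \frac{320 \left(3 \left(2 i \omega + 17\right)^{2} - 100\right)}{\left(\left(2 i \omega + 17\right)^{2} + 100\right)^{3}}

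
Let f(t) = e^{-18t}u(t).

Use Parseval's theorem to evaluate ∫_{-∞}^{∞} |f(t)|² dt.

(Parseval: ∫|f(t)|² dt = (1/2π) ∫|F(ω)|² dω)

∫|f(t)|² dt = \frac{1}{36}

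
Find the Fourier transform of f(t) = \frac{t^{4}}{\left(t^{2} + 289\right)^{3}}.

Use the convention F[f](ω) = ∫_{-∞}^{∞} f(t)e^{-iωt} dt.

F(ω) = \frac{\pi \left(289 \omega^{2} - 85 \left|{\omega}\right| + 3\right) e^{- 17 \left|{\omega}\right|}}{136}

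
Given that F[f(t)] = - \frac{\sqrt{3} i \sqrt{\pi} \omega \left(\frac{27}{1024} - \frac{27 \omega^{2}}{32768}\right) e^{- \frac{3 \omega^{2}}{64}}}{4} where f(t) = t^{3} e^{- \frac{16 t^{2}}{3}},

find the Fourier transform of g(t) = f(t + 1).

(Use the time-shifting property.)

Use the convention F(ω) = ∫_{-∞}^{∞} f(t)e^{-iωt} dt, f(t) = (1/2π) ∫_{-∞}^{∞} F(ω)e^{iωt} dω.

F[g](ω) = \frac{27 \sqrt{3} i \sqrt{\pi} \omega \left(\omega^{2} - 32\right) e^{\omega \left(- \frac{3 \omega}{64} + i\right)}}{131072}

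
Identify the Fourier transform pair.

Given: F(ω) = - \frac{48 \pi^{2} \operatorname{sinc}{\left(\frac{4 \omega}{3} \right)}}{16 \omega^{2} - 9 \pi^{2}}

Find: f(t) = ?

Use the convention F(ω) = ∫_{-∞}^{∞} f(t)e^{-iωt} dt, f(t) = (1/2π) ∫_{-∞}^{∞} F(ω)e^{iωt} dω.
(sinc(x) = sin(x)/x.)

f(t) = 4 \left(\begin{cases} \cos^{2}{\left(\frac{3 \pi t}{8} \right)} & \text{for}\: \left|{t}\right| < \frac{4}{3} \\0 & \text{otherwise} \end{cases}\right)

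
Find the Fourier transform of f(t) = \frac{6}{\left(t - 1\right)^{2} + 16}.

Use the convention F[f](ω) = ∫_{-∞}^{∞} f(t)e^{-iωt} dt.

F(ω) = \frac{3 \pi e^{- i \omega - 4 \left|{\omega}\right|}}{2}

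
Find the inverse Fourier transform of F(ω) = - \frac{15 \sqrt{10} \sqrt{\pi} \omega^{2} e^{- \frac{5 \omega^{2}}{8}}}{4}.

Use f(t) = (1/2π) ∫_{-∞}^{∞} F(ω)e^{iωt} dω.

f(t) = 3 \left(\frac{8 t^{2}}{5} - 2\right) e^{- \frac{2 t^{2}}{5}}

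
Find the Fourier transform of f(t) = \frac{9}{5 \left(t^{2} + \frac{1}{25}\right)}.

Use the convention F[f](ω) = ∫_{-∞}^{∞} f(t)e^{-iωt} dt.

F(ω) = 9 \pi e^{- \frac{\left|{\omega}\right|}{5}}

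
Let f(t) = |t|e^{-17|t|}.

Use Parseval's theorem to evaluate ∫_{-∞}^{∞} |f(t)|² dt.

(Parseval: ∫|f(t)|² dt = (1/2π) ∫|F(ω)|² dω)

∫|f(t)|² dt = \frac{1}{9826}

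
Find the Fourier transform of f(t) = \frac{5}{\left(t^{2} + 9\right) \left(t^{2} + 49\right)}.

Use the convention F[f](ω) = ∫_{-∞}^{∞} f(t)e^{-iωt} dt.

F(ω) = \frac{\pi \left(7 e^{4 \left|{\omega}\right|} - 3\right) e^{- 7 \left|{\omega}\right|}}{168}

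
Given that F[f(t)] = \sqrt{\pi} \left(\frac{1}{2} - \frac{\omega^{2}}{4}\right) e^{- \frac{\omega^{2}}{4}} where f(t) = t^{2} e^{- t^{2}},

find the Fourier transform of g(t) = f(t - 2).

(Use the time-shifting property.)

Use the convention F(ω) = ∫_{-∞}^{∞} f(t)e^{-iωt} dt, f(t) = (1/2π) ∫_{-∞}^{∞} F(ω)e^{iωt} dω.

F[g](ω) = \frac{\sqrt{\pi} \left(2 - \omega^{2}\right) e^{- \frac{\omega \left(\omega + 8 i\right)}{4}}}{4}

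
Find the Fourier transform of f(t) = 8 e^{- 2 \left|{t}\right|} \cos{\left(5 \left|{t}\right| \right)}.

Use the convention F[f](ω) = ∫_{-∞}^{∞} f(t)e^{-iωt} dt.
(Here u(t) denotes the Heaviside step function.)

F(ω) = \frac{32 \left(\omega^{2} + 29\right)}{\omega^{4} - 42 \omega^{2} + 841}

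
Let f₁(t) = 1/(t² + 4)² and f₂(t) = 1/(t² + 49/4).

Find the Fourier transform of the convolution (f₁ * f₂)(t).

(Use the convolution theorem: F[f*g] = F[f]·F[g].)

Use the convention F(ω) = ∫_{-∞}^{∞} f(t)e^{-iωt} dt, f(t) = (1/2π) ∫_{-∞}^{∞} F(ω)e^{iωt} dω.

F[f₁*f₂](ω) = \frac{\pi^{2} \left(2 \left|{\omega}\right| + 1\right) e^{- \frac{11 \left|{\omega}\right|}{2}}}{56}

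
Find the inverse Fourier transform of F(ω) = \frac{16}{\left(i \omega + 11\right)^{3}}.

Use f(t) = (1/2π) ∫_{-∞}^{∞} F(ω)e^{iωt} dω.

f(t) = 8 t^{2} e^{- 11 t} u\left(t\right)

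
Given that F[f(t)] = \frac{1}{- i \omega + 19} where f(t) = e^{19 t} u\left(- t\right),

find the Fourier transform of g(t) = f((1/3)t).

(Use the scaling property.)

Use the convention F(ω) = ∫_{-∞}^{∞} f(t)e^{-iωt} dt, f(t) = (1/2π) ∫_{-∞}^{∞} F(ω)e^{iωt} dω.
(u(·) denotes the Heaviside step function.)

F[g](ω) = - \frac{3}{3 i \omega - 19}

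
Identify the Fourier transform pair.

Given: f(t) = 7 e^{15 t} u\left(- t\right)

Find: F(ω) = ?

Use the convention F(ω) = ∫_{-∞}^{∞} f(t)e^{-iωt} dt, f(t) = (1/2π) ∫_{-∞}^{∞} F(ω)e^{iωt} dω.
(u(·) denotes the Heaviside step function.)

F(ω) = - \frac{7}{i \omega - 15}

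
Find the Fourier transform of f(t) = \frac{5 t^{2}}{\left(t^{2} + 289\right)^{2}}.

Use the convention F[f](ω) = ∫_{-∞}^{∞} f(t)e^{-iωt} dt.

F(ω) = \frac{5 \pi \left(1 - 17 \left|{\omega}\right|\right) e^{- 17 \left|{\omega}\right|}}{34}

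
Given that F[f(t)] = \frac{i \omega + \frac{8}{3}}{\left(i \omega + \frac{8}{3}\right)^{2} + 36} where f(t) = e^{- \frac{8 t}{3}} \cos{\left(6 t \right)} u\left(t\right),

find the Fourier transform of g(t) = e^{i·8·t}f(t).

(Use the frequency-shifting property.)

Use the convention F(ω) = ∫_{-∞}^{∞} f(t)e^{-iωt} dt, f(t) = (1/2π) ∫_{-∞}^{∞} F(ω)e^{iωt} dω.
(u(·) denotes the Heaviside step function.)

F[g](ω) = \frac{3 \left(3 i \left(\omega - 8\right) + 8\right)}{\left(3 i \left(\omega - 8\right) + 8\right)^{2} + 324}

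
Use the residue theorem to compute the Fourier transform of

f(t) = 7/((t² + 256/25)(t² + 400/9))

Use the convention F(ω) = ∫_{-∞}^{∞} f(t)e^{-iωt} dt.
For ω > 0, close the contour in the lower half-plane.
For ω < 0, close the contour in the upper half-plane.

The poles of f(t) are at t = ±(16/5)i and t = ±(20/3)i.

Let g(z) = f(z)e^{-iωz}; for large |z| the factor e^{-iωz} decays in the lower half-plane when ω > 0 and in the upper half-plane when ω < 0.

Case ω > 0 (lower half-plane, clockwise contour ⇒ F(ω) = -2πi·ΣRes):
  Res_{z = - \frac{16 i}{5}} g(z) = \frac{7875 i e^{- \frac{16 \omega}{5}}}{246272}
  Res_{z = - \frac{20 i}{3}} g(z) = - \frac{945 i e^{- \frac{20 \omega}{3}}}{61568}
  F(ω) = -2πi·ΣRes = - \frac{945 \pi e^{- \frac{20 \omega}{3}}}{30784} + \frac{7875 \pi e^{- \frac{16 \omega}{5}}}{123136}

Case ω < 0 (upper half-plane, counterclockwise contour ⇒ F(ω) = +2πi·ΣRes):
  Res_{z = \frac{16 i}{5}} g(z) = - \frac{7875 i e^{\frac{16 \omega}{5}}}{246272}
  Res_{z = \frac{20 i}{3}} g(z) = \frac{945 i e^{\frac{20 \omega}{3}}}{61568}
  F(ω) = 2πi·ΣRes = \frac{315 \pi \left(25 e^{\frac{16 \omega}{5}} - 12 e^{\frac{20 \omega}{3}}\right)}{123136}

Both cases combine into a single formula in |ω|:

F(ω) = - \frac{945 \pi e^{- \frac{20 \left|{\omega}\right|}{3}}}{30784} + \frac{7875 \pi e^{- \frac{16 \left|{\omega}\right|}{5}}}{123136}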